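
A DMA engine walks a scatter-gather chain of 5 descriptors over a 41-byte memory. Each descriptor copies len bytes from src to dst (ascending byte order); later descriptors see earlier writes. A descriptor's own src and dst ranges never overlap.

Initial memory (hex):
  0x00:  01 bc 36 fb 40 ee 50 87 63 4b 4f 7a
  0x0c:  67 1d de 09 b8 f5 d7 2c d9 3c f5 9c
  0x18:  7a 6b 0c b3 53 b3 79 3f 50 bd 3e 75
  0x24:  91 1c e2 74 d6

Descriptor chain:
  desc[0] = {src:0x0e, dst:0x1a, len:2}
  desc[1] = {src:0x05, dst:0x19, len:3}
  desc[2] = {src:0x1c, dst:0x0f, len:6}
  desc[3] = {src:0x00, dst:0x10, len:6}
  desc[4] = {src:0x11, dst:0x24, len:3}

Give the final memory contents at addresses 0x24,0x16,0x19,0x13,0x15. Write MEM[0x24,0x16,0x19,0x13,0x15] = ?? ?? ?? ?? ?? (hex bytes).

  after D0: wrote 2B at 0x1a = de09
  after D1: wrote 3B at 0x19 = ee5087
  after D2: wrote 6B at 0x0f = 53b3793f50bd
  after D3: wrote 6B at 0x10 = 01bc36fb40ee
  after D4: wrote 3B at 0x24 = bc36fb
query mem[0x24]=0xbc, mem[0x16]=0xf5, mem[0x19]=0xee, mem[0x13]=0xfb, mem[0x15]=0xee

MEM[0x24,0x16,0x19,0x13,0x15] = bc f5 ee fb ee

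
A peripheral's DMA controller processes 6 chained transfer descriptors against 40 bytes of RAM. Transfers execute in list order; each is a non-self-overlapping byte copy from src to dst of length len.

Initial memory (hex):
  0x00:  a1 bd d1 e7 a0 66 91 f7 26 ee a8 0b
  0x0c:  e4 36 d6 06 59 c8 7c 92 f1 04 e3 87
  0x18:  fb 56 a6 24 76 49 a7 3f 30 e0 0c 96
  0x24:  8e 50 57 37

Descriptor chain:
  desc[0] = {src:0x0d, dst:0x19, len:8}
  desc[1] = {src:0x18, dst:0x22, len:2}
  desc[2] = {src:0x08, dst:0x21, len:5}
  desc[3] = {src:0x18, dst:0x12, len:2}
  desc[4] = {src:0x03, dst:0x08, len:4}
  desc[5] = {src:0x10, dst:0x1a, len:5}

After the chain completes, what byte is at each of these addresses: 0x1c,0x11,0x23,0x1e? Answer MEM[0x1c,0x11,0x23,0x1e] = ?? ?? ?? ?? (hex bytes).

D0: mem[0x19..0x20] <- [36 d6 06 59 c8 7c 92 f1]
D1: mem[0x22..0x23] <- [fb 36]
D2: mem[0x21..0x25] <- [26 ee a8 0b e4]
D3: mem[0x12..0x13] <- [fb 36]
D4: mem[0x08..0x0b] <- [e7 a0 66 91]
D5: mem[0x1a..0x1e] <- [59 c8 fb 36 f1]
query mem[0x1c]=0xfb, mem[0x11]=0xc8, mem[0x23]=0xa8, mem[0x1e]=0xf1

MEM[0x1c,0x11,0x23,0x1e] = fb c8 a8 f1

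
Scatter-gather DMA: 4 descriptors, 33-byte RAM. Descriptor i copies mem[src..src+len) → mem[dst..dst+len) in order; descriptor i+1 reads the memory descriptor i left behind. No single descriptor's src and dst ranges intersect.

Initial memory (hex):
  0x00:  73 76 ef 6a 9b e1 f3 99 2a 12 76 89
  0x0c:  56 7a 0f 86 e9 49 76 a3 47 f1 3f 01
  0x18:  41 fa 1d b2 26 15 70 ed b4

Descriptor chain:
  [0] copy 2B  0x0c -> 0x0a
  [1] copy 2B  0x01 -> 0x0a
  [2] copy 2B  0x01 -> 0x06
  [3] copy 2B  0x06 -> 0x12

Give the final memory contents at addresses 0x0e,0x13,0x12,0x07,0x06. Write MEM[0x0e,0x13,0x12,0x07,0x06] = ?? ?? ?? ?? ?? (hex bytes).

MEM[0x0e,0x13,0x12,0x07,0x06] = 0f ef 76 ef 76

[0] 0x0c->0x0a len=2 : 56 7a
[1] 0x01->0x0a len=2 : 76 ef
[2] 0x01->0x06 len=2 : 76 ef
[3] 0x06->0x12 len=2 : 76 ef
query mem[0x0e]=0x0f, mem[0x13]=0xef, mem[0x12]=0x76, mem[0x07]=0xef, mem[0x06]=0x76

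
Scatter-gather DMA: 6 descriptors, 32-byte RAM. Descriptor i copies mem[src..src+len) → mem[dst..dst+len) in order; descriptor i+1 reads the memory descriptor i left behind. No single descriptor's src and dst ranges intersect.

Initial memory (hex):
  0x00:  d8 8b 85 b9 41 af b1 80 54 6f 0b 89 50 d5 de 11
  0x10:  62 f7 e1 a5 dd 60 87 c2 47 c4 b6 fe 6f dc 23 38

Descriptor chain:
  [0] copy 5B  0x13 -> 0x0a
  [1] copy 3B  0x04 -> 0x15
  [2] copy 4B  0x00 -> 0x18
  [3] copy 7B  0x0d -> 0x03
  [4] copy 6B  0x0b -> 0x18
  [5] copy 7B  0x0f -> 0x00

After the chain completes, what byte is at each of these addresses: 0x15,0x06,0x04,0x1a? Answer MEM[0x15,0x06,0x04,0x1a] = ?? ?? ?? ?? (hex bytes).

#0 dst[0x0a+5] := {0xa5,0xdd,0x60,0x87,0xc2}
#1 dst[0x15+3] := {0x41,0xaf,0xb1}
#2 dst[0x18+4] := {0xd8,0x8b,0x85,0xb9}
#3 dst[0x03+7] := {0x87,0xc2,0x11,0x62,0xf7,0xe1,0xa5}
#4 dst[0x18+6] := {0xdd,0x60,0x87,0xc2,0x11,0x62}
#5 dst[0x00+7] := {0x11,0x62,0xf7,0xe1,0xa5,0xdd,0x41}
query mem[0x15]=0x41, mem[0x06]=0x41, mem[0x04]=0xa5, mem[0x1a]=0x87

MEM[0x15,0x06,0x04,0x1a] = 41 41 a5 87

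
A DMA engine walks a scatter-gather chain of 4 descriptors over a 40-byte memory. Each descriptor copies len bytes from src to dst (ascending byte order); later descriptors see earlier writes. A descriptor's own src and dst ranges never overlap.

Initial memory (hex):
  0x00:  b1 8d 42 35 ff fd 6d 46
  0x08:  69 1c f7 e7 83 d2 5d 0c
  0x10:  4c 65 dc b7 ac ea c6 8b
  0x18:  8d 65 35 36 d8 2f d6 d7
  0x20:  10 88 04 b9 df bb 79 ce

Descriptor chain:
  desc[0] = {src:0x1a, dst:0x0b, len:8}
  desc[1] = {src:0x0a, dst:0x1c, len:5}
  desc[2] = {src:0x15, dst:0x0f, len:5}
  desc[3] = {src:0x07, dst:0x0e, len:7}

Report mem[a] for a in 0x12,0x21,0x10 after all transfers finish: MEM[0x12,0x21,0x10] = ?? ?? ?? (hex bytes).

MEM[0x12,0x21,0x10] = 35 88 1c

[0] 0x1a->0x0b len=8 : 35 36 d8 2f d6 d7 10 88
[1] 0x0a->0x1c len=5 : f7 35 36 d8 2f
[2] 0x15->0x0f len=5 : ea c6 8b 8d 65
[3] 0x07->0x0e len=7 : 46 69 1c f7 35 36 d8
query mem[0x12]=0x35, mem[0x21]=0x88, mem[0x10]=0x1c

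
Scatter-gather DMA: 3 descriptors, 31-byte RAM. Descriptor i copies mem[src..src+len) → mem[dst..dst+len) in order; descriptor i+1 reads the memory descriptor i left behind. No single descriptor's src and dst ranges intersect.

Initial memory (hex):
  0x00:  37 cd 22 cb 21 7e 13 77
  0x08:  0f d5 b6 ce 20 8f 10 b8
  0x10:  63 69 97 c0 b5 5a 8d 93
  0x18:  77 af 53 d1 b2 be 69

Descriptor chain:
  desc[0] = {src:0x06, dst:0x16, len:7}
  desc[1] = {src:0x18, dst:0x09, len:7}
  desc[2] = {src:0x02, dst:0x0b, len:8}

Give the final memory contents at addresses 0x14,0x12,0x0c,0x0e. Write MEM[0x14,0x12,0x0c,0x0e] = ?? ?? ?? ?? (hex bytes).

  after D0: wrote 7B at 0x16 = 13770fd5b6ce20
  after D1: wrote 7B at 0x09 = 0fd5b6ce20be69
  after D2: wrote 8B at 0x0b = 22cb217e13770f0f
query mem[0x14]=0xb5, mem[0x12]=0x0f, mem[0x0c]=0xcb, mem[0x0e]=0x7e

MEM[0x14,0x12,0x0c,0x0e] = b5 0f cb 7e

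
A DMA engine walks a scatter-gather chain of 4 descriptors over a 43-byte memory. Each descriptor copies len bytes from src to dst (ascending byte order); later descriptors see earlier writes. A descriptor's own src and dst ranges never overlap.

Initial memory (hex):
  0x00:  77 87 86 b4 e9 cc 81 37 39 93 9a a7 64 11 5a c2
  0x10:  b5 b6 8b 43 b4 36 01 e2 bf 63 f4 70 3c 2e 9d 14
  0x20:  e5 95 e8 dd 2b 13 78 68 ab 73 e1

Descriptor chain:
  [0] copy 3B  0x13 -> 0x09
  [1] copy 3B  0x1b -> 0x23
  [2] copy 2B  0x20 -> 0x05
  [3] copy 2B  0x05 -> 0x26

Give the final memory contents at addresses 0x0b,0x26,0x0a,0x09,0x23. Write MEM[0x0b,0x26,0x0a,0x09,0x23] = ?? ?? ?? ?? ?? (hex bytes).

MEM[0x0b,0x26,0x0a,0x09,0x23] = 36 e5 b4 43 70

#0 dst[0x09+3] := {0x43,0xb4,0x36}
#1 dst[0x23+3] := {0x70,0x3c,0x2e}
#2 dst[0x05+2] := {0xe5,0x95}
#3 dst[0x26+2] := {0xe5,0x95}
query mem[0x0b]=0x36, mem[0x26]=0xe5, mem[0x0a]=0xb4, mem[0x09]=0x43, mem[0x23]=0x70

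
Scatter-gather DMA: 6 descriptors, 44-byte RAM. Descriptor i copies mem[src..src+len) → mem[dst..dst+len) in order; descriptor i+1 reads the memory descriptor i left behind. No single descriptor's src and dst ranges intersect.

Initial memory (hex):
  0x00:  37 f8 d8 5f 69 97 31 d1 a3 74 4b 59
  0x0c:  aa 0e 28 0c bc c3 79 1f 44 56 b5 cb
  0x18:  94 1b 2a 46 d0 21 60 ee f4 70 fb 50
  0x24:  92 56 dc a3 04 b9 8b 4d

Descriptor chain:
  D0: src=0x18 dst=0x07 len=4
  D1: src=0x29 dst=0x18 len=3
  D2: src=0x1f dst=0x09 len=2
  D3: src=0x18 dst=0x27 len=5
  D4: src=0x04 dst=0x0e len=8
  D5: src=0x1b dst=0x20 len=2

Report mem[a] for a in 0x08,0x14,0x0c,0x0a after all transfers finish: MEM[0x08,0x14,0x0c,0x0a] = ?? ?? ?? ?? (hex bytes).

D0: mem[0x07..0x0a] <- [94 1b 2a 46]
D1: mem[0x18..0x1a] <- [b9 8b 4d]
D2: mem[0x09..0x0a] <- [ee f4]
D3: mem[0x27..0x2b] <- [b9 8b 4d 46 d0]
D4: mem[0x0e..0x15] <- [69 97 31 94 1b ee f4 59]
D5: mem[0x20..0x21] <- [46 d0]
query mem[0x08]=0x1b, mem[0x14]=0xf4, mem[0x0c]=0xaa, mem[0x0a]=0xf4

MEM[0x08,0x14,0x0c,0x0a] = 1b f4 aa f4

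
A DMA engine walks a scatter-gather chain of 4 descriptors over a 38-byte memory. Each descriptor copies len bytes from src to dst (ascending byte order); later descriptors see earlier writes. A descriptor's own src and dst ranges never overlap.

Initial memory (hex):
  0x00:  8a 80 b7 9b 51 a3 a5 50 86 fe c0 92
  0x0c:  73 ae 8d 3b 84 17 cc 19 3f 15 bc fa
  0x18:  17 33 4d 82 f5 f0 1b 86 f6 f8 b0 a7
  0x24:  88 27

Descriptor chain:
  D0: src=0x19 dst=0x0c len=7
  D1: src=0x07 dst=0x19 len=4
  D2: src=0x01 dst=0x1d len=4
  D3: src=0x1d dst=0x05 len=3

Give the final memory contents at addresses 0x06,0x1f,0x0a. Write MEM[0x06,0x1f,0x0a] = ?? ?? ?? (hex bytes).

MEM[0x06,0x1f,0x0a] = b7 9b c0

D0: mem[0x0c..0x12] <- [33 4d 82 f5 f0 1b 86]
D1: mem[0x19..0x1c] <- [50 86 fe c0]
D2: mem[0x1d..0x20] <- [80 b7 9b 51]
D3: mem[0x05..0x07] <- [80 b7 9b]
query mem[0x06]=0xb7, mem[0x1f]=0x9b, mem[0x0a]=0xc0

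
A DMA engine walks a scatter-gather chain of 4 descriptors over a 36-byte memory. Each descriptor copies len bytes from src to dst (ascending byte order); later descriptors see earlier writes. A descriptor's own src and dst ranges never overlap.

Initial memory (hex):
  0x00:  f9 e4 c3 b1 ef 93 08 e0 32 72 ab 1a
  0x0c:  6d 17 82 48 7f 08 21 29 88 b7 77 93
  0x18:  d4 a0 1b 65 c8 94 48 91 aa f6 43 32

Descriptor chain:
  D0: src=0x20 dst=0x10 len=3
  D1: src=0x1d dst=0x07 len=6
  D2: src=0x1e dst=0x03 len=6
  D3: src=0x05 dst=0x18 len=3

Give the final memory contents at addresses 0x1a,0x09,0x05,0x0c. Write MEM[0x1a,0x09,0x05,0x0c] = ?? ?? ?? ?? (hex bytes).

MEM[0x1a,0x09,0x05,0x0c] = 43 91 aa 43

D0: mem[0x10..0x12] <- [aa f6 43]
D1: mem[0x07..0x0c] <- [94 48 91 aa f6 43]
D2: mem[0x03..0x08] <- [48 91 aa f6 43 32]
D3: mem[0x18..0x1a] <- [aa f6 43]
query mem[0x1a]=0x43, mem[0x09]=0x91, mem[0x05]=0xaa, mem[0x0c]=0x43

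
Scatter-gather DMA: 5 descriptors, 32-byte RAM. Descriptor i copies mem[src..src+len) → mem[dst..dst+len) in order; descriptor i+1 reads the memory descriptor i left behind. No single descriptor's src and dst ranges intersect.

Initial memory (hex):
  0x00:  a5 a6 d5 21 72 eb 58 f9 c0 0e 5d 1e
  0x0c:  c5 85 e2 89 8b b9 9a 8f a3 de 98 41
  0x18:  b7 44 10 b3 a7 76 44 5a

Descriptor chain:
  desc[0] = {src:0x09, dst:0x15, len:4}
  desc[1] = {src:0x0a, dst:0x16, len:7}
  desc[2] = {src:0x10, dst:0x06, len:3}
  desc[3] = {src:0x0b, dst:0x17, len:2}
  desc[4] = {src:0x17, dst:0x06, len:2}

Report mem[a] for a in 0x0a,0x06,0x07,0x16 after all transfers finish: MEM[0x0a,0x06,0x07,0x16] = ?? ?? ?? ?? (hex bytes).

MEM[0x0a,0x06,0x07,0x16] = 5d 1e c5 5d

D0: mem[0x15..0x18] <- [0e 5d 1e c5]
D1: mem[0x16..0x1c] <- [5d 1e c5 85 e2 89 8b]
D2: mem[0x06..0x08] <- [8b b9 9a]
D3: mem[0x17..0x18] <- [1e c5]
D4: mem[0x06..0x07] <- [1e c5]
query mem[0x0a]=0x5d, mem[0x06]=0x1e, mem[0x07]=0xc5, mem[0x16]=0x5d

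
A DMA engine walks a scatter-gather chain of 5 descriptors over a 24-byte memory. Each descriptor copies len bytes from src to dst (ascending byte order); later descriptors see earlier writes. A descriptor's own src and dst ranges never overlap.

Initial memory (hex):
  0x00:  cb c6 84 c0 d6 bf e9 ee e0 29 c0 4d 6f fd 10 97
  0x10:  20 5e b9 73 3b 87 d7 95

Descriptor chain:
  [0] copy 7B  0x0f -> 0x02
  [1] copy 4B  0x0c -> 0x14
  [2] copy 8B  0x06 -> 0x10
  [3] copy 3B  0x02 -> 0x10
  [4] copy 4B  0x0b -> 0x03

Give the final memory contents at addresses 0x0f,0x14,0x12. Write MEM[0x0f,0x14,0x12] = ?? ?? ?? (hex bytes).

MEM[0x0f,0x14,0x12] = 97 c0 5e

[0] 0x0f->0x02 len=7 : 97 20 5e b9 73 3b 87
[1] 0x0c->0x14 len=4 : 6f fd 10 97
[2] 0x06->0x10 len=8 : 73 3b 87 29 c0 4d 6f fd
[3] 0x02->0x10 len=3 : 97 20 5e
[4] 0x0b->0x03 len=4 : 4d 6f fd 10
query mem[0x0f]=0x97, mem[0x14]=0xc0, mem[0x12]=0x5e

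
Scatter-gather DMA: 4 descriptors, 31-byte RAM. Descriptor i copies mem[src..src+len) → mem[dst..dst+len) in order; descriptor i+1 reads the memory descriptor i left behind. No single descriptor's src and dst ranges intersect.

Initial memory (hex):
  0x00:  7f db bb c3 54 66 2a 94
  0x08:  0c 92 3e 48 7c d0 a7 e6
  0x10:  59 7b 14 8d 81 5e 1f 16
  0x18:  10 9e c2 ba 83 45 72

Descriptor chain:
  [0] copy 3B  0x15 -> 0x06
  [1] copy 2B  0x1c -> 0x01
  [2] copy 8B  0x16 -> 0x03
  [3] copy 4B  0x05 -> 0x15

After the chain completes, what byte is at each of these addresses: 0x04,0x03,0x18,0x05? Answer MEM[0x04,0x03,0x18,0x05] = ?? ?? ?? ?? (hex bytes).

D0: mem[0x06..0x08] <- [5e 1f 16]
D1: mem[0x01..0x02] <- [83 45]
D2: mem[0x03..0x0a] <- [1f 16 10 9e c2 ba 83 45]
D3: mem[0x15..0x18] <- [10 9e c2 ba]
query mem[0x04]=0x16, mem[0x03]=0x1f, mem[0x18]=0xba, mem[0x05]=0x10

MEM[0x04,0x03,0x18,0x05] = 16 1f ba 10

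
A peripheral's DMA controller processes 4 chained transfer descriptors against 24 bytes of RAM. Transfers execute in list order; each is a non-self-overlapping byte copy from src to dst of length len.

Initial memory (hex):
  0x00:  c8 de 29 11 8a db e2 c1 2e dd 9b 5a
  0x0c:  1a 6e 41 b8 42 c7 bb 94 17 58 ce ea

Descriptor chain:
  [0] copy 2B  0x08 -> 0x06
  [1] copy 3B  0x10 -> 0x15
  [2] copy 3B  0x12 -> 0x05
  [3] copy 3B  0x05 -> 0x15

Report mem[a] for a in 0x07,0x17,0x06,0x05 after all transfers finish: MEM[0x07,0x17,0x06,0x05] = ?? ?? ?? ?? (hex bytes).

MEM[0x07,0x17,0x06,0x05] = 17 17 94 bb

#0 dst[0x06+2] := {0x2e,0xdd}
#1 dst[0x15+3] := {0x42,0xc7,0xbb}
#2 dst[0x05+3] := {0xbb,0x94,0x17}
#3 dst[0x15+3] := {0xbb,0x94,0x17}
query mem[0x07]=0x17, mem[0x17]=0x17, mem[0x06]=0x94, mem[0x05]=0xbb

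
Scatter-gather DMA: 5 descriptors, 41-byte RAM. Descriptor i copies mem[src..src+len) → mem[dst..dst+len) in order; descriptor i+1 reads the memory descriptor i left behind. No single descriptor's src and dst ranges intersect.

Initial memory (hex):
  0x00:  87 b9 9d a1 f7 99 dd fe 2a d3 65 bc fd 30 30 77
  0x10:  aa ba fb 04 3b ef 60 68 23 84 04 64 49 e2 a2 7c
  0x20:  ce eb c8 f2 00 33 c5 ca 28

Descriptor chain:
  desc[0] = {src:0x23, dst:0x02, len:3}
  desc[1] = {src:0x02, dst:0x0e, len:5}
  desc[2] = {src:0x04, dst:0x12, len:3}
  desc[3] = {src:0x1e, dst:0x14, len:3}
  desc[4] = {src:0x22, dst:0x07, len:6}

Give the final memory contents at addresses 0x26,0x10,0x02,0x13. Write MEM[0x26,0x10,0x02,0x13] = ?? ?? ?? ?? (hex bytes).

  after D0: wrote 3B at 0x02 = f20033
  after D1: wrote 5B at 0x0e = f2003399dd
  after D2: wrote 3B at 0x12 = 3399dd
  after D3: wrote 3B at 0x14 = a27cce
  after D4: wrote 6B at 0x07 = c8f20033c5ca
query mem[0x26]=0xc5, mem[0x10]=0x33, mem[0x02]=0xf2, mem[0x13]=0x99

MEM[0x26,0x10,0x02,0x13] = c5 33 f2 99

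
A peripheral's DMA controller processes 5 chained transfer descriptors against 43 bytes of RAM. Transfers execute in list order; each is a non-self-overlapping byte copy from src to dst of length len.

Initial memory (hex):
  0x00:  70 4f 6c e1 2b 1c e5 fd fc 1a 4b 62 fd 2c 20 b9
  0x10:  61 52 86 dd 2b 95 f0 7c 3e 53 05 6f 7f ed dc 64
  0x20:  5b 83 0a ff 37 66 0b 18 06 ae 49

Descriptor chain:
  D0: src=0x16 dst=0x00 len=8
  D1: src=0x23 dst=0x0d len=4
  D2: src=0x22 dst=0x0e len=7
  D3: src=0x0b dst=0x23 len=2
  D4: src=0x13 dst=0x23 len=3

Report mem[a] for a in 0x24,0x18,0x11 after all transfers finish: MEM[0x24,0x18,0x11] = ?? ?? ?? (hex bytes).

[0] 0x16->0x00 len=8 : f0 7c 3e 53 05 6f 7f ed
[1] 0x23->0x0d len=4 : ff 37 66 0b
[2] 0x22->0x0e len=7 : 0a ff 37 66 0b 18 06
[3] 0x0b->0x23 len=2 : 62 fd
[4] 0x13->0x23 len=3 : 18 06 95
query mem[0x24]=0x06, mem[0x18]=0x3e, mem[0x11]=0x66

MEM[0x24,0x18,0x11] = 06 3e 66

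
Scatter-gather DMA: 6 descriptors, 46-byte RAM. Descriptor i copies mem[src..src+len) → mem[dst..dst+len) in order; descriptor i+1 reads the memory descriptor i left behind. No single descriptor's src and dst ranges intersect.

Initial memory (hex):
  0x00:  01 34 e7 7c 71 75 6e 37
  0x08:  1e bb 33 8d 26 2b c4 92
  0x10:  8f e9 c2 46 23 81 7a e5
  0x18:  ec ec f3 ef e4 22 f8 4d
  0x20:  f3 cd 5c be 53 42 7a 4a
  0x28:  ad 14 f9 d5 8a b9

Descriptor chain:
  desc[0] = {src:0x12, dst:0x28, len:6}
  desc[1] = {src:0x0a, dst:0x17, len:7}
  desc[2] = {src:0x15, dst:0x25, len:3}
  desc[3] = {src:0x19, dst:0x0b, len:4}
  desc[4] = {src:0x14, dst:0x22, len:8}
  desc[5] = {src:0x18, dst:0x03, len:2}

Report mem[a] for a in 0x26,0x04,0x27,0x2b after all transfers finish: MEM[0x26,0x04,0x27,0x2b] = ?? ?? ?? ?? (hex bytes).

  after D0: wrote 6B at 0x28 = c24623817ae5
  after D1: wrote 7B at 0x17 = 338d262bc4928f
  after D2: wrote 3B at 0x25 = 817a33
  after D3: wrote 4B at 0x0b = 262bc492
  after D4: wrote 8B at 0x22 = 23817a338d262bc4
  after D5: wrote 2B at 0x03 = 8d26
query mem[0x26]=0x8d, mem[0x04]=0x26, mem[0x27]=0x26, mem[0x2b]=0x81

MEM[0x26,0x04,0x27,0x2b] = 8d 26 26 81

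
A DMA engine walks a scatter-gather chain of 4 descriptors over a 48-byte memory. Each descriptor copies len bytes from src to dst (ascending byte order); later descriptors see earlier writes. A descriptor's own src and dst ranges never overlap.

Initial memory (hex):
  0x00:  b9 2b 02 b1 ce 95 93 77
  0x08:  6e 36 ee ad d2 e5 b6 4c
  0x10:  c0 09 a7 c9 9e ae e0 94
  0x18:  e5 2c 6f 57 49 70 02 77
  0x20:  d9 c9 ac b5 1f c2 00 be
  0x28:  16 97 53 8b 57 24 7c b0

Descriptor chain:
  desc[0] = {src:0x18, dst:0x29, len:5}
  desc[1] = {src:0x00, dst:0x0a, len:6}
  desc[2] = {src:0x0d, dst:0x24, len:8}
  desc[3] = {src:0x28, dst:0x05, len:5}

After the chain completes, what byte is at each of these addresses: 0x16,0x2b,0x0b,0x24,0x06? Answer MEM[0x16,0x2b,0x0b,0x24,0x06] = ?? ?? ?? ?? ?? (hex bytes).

MEM[0x16,0x2b,0x0b,0x24,0x06] = e0 9e 2b b1 a7

#0 dst[0x29+5] := {0xe5,0x2c,0x6f,0x57,0x49}
#1 dst[0x0a+6] := {0xb9,0x2b,0x02,0xb1,0xce,0x95}
#2 dst[0x24+8] := {0xb1,0xce,0x95,0xc0,0x09,0xa7,0xc9,0x9e}
#3 dst[0x05+5] := {0x09,0xa7,0xc9,0x9e,0x57}
query mem[0x16]=0xe0, mem[0x2b]=0x9e, mem[0x0b]=0x2b, mem[0x24]=0xb1, mem[0x06]=0xa7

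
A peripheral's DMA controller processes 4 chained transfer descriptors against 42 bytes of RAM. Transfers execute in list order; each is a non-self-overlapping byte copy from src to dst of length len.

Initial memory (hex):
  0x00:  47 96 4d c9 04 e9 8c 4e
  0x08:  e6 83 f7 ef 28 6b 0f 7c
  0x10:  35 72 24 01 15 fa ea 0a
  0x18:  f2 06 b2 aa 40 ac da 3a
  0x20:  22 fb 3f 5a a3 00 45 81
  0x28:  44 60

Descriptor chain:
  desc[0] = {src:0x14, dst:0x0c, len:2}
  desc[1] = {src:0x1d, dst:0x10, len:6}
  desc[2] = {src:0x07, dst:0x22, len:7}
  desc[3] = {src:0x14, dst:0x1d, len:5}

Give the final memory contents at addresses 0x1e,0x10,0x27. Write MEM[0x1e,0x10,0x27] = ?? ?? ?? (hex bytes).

[0] 0x14->0x0c len=2 : 15 fa
[1] 0x1d->0x10 len=6 : ac da 3a 22 fb 3f
[2] 0x07->0x22 len=7 : 4e e6 83 f7 ef 15 fa
[3] 0x14->0x1d len=5 : fb 3f ea 0a f2
query mem[0x1e]=0x3f, mem[0x10]=0xac, mem[0x27]=0x15

MEM[0x1e,0x10,0x27] = 3f ac 15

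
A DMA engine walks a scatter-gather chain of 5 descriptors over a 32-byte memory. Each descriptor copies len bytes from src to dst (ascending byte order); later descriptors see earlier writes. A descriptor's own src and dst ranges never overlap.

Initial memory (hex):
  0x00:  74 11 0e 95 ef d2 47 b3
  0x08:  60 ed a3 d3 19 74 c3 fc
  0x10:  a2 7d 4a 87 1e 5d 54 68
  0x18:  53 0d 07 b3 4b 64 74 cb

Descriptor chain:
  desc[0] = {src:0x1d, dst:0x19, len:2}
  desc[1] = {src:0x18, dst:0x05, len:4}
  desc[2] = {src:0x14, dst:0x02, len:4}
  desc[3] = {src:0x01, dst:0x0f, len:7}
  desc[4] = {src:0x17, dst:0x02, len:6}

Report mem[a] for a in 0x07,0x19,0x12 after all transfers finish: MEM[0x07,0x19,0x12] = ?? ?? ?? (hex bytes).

D0: mem[0x19..0x1a] <- [64 74]
D1: mem[0x05..0x08] <- [53 64 74 b3]
D2: mem[0x02..0x05] <- [1e 5d 54 68]
D3: mem[0x0f..0x15] <- [11 1e 5d 54 68 64 74]
D4: mem[0x02..0x07] <- [68 53 64 74 b3 4b]
query mem[0x07]=0x4b, mem[0x19]=0x64, mem[0x12]=0x54

MEM[0x07,0x19,0x12] = 4b 64 54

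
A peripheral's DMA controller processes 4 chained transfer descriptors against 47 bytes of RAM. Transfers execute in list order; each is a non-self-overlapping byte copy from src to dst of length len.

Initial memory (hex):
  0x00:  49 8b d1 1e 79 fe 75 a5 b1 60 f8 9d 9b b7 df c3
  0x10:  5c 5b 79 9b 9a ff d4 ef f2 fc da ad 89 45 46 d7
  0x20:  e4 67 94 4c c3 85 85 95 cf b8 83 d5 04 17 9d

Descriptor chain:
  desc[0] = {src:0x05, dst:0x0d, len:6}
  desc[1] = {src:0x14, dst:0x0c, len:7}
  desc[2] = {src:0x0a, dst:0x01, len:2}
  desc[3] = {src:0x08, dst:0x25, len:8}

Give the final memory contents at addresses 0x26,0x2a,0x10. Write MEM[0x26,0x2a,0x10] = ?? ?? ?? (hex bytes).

MEM[0x26,0x2a,0x10] = 60 ff f2

#0 dst[0x0d+6] := {0xfe,0x75,0xa5,0xb1,0x60,0xf8}
#1 dst[0x0c+7] := {0x9a,0xff,0xd4,0xef,0xf2,0xfc,0xda}
#2 dst[0x01+2] := {0xf8,0x9d}
#3 dst[0x25+8] := {0xb1,0x60,0xf8,0x9d,0x9a,0xff,0xd4,0xef}
query mem[0x26]=0x60, mem[0x2a]=0xff, mem[0x10]=0xf2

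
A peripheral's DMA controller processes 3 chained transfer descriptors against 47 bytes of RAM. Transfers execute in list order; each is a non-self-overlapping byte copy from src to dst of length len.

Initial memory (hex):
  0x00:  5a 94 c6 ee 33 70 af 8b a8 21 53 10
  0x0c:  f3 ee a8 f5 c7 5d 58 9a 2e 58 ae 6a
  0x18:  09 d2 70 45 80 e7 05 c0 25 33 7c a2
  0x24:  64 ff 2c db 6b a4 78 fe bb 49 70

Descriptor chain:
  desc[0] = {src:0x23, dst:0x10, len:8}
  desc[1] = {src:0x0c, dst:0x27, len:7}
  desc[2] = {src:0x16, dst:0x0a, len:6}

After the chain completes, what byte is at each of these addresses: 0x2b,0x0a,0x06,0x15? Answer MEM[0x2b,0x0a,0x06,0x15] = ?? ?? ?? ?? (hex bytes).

[0] 0x23->0x10 len=8 : a2 64 ff 2c db 6b a4 78
[1] 0x0c->0x27 len=7 : f3 ee a8 f5 a2 64 ff
[2] 0x16->0x0a len=6 : a4 78 09 d2 70 45
query mem[0x2b]=0xa2, mem[0x0a]=0xa4, mem[0x06]=0xaf, mem[0x15]=0x6b

MEM[0x2b,0x0a,0x06,0x15] = a2 a4 af 6b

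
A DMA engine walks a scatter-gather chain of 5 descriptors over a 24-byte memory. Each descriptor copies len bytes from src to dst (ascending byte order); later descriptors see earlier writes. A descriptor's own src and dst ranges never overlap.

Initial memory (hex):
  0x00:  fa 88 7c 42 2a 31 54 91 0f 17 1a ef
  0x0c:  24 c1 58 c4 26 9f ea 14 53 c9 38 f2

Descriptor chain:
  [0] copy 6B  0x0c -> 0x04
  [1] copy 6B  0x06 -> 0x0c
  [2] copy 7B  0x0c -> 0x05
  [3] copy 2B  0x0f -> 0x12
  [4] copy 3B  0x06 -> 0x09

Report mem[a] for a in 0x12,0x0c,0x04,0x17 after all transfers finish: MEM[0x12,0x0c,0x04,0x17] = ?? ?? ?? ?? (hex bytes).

MEM[0x12,0x0c,0x04,0x17] = 9f 58 24 f2

#0 dst[0x04+6] := {0x24,0xc1,0x58,0xc4,0x26,0x9f}
#1 dst[0x0c+6] := {0x58,0xc4,0x26,0x9f,0x1a,0xef}
#2 dst[0x05+7] := {0x58,0xc4,0x26,0x9f,0x1a,0xef,0xea}
#3 dst[0x12+2] := {0x9f,0x1a}
#4 dst[0x09+3] := {0xc4,0x26,0x9f}
query mem[0x12]=0x9f, mem[0x0c]=0x58, mem[0x04]=0x24, mem[0x17]=0xf2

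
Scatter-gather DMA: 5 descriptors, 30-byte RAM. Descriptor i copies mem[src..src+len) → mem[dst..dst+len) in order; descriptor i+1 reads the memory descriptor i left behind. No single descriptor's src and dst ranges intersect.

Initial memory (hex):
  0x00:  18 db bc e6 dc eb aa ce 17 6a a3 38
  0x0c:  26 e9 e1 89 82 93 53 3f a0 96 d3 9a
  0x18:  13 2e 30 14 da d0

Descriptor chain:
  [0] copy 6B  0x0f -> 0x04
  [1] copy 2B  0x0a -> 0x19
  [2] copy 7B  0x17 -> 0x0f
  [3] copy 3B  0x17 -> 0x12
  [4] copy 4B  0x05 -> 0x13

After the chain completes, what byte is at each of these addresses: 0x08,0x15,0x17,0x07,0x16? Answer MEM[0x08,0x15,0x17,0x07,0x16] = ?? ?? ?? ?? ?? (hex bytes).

#0 dst[0x04+6] := {0x89,0x82,0x93,0x53,0x3f,0xa0}
#1 dst[0x19+2] := {0xa3,0x38}
#2 dst[0x0f+7] := {0x9a,0x13,0xa3,0x38,0x14,0xda,0xd0}
#3 dst[0x12+3] := {0x9a,0x13,0xa3}
#4 dst[0x13+4] := {0x82,0x93,0x53,0x3f}
query mem[0x08]=0x3f, mem[0x15]=0x53, mem[0x17]=0x9a, mem[0x07]=0x53, mem[0x16]=0x3f

MEM[0x08,0x15,0x17,0x07,0x16] = 3f 53 9a 53 3f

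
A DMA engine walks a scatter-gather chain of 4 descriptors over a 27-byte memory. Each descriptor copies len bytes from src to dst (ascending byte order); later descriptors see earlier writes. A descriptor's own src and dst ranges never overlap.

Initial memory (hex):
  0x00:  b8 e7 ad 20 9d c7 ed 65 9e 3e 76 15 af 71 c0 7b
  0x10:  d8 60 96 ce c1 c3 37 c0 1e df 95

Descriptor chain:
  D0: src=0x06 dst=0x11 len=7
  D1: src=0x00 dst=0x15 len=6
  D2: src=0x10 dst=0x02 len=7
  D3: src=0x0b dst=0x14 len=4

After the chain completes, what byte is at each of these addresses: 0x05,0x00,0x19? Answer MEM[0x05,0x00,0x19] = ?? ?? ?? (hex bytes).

D0: mem[0x11..0x17] <- [ed 65 9e 3e 76 15 af]
D1: mem[0x15..0x1a] <- [b8 e7 ad 20 9d c7]
D2: mem[0x02..0x08] <- [d8 ed 65 9e 3e b8 e7]
D3: mem[0x14..0x17] <- [15 af 71 c0]
query mem[0x05]=0x9e, mem[0x00]=0xb8, mem[0x19]=0x9d

MEM[0x05,0x00,0x19] = 9e b8 9d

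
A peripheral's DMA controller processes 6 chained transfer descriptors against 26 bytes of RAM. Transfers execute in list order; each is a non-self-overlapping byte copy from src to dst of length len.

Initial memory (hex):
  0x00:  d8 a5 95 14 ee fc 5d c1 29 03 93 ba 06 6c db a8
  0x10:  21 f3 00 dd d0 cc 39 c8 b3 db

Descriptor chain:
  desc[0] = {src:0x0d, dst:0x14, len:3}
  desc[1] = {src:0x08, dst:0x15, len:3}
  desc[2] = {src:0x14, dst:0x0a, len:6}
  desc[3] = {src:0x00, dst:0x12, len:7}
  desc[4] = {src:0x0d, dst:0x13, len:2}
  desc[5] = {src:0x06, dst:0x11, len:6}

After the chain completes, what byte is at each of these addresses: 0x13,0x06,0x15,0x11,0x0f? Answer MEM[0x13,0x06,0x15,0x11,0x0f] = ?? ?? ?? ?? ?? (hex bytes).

#0 dst[0x14+3] := {0x6c,0xdb,0xa8}
#1 dst[0x15+3] := {0x29,0x03,0x93}
#2 dst[0x0a+6] := {0x6c,0x29,0x03,0x93,0xb3,0xdb}
#3 dst[0x12+7] := {0xd8,0xa5,0x95,0x14,0xee,0xfc,0x5d}
#4 dst[0x13+2] := {0x93,0xb3}
#5 dst[0x11+6] := {0x5d,0xc1,0x29,0x03,0x6c,0x29}
query mem[0x13]=0x29, mem[0x06]=0x5d, mem[0x15]=0x6c, mem[0x11]=0x5d, mem[0x0f]=0xdb

MEM[0x13,0x06,0x15,0x11,0x0f] = 29 5d 6c 5d db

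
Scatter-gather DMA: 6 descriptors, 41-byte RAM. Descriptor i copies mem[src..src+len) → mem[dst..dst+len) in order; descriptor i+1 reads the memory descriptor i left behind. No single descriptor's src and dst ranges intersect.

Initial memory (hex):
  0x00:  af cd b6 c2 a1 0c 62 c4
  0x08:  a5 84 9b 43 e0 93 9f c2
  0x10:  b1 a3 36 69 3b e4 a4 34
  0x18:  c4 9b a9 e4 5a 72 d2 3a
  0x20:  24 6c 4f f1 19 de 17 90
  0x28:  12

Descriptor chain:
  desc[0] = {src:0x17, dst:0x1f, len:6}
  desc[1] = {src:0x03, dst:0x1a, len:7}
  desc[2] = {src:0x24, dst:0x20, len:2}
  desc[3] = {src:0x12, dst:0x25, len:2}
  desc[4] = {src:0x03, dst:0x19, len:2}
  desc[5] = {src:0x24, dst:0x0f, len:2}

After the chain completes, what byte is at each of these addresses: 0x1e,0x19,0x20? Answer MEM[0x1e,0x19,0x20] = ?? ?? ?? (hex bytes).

MEM[0x1e,0x19,0x20] = c4 c2 5a

D0: mem[0x1f..0x24] <- [34 c4 9b a9 e4 5a]
D1: mem[0x1a..0x20] <- [c2 a1 0c 62 c4 a5 84]
D2: mem[0x20..0x21] <- [5a de]
D3: mem[0x25..0x26] <- [36 69]
D4: mem[0x19..0x1a] <- [c2 a1]
D5: mem[0x0f..0x10] <- [5a 36]
query mem[0x1e]=0xc4, mem[0x19]=0xc2, mem[0x20]=0x5a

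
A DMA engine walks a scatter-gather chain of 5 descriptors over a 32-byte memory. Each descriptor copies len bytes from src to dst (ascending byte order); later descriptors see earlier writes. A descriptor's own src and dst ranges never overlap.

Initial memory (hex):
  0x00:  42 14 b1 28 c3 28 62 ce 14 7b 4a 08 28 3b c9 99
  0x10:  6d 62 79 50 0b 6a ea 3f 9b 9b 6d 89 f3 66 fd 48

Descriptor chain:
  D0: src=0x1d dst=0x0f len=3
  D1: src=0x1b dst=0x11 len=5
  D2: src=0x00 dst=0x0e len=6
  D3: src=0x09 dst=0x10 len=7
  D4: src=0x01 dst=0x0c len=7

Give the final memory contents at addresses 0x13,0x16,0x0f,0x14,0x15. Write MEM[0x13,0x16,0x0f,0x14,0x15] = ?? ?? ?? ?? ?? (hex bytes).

D0: mem[0x0f..0x11] <- [66 fd 48]
D1: mem[0x11..0x15] <- [89 f3 66 fd 48]
D2: mem[0x0e..0x13] <- [42 14 b1 28 c3 28]
D3: mem[0x10..0x16] <- [7b 4a 08 28 3b 42 14]
D4: mem[0x0c..0x12] <- [14 b1 28 c3 28 62 ce]
query mem[0x13]=0x28, mem[0x16]=0x14, mem[0x0f]=0xc3, mem[0x14]=0x3b, mem[0x15]=0x42

MEM[0x13,0x16,0x0f,0x14,0x15] = 28 14 c3 3b 42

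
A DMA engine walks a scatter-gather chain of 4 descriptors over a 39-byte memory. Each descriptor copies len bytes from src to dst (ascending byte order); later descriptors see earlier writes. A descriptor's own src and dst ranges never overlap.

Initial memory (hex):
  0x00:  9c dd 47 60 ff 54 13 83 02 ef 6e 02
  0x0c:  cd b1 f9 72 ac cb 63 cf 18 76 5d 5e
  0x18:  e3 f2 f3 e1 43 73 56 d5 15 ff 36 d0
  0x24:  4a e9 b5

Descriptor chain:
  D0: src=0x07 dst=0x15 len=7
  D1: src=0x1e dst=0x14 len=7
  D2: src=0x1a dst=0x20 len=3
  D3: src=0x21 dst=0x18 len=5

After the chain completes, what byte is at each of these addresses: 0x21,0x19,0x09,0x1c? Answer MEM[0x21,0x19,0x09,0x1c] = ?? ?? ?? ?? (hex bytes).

#0 dst[0x15+7] := {0x83,0x02,0xef,0x6e,0x02,0xcd,0xb1}
#1 dst[0x14+7] := {0x56,0xd5,0x15,0xff,0x36,0xd0,0x4a}
#2 dst[0x20+3] := {0x4a,0xb1,0x43}
#3 dst[0x18+5] := {0xb1,0x43,0xd0,0x4a,0xe9}
query mem[0x21]=0xb1, mem[0x19]=0x43, mem[0x09]=0xef, mem[0x1c]=0xe9

MEM[0x21,0x19,0x09,0x1c] = b1 43 ef e9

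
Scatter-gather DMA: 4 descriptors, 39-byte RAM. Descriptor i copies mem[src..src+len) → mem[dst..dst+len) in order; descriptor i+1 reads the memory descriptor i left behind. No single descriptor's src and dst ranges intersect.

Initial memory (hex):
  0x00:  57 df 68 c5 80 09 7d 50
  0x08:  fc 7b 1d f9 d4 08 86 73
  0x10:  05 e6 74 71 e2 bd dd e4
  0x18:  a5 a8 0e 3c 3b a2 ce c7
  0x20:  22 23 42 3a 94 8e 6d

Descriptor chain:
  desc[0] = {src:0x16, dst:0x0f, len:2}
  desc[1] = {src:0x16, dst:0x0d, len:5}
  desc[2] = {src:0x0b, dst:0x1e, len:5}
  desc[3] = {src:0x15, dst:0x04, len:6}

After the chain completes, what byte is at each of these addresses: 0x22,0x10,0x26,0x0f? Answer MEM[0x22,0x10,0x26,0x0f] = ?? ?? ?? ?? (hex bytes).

MEM[0x22,0x10,0x26,0x0f] = a5 a8 6d a5

  after D0: wrote 2B at 0x0f = dde4
  after D1: wrote 5B at 0x0d = dde4a5a80e
  after D2: wrote 5B at 0x1e = f9d4dde4a5
  after D3: wrote 6B at 0x04 = bddde4a5a80e
query mem[0x22]=0xa5, mem[0x10]=0xa8, mem[0x26]=0x6d, mem[0x0f]=0xa5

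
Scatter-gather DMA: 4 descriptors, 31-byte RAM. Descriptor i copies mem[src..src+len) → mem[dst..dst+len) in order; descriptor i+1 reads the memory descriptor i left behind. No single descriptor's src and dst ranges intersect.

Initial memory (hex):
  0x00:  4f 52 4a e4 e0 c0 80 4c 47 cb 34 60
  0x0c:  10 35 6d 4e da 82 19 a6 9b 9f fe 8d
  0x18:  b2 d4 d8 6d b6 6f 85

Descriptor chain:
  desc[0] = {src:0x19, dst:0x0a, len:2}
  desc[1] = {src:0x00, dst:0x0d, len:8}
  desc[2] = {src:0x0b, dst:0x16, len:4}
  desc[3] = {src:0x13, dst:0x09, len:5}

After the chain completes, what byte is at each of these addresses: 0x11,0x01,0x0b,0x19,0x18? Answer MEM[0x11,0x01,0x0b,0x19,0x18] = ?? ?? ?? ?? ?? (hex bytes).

#0 dst[0x0a+2] := {0xd4,0xd8}
#1 dst[0x0d+8] := {0x4f,0x52,0x4a,0xe4,0xe0,0xc0,0x80,0x4c}
#2 dst[0x16+4] := {0xd8,0x10,0x4f,0x52}
#3 dst[0x09+5] := {0x80,0x4c,0x9f,0xd8,0x10}
query mem[0x11]=0xe0, mem[0x01]=0x52, mem[0x0b]=0x9f, mem[0x19]=0x52, mem[0x18]=0x4f

MEM[0x11,0x01,0x0b,0x19,0x18] = e0 52 9f 52 4f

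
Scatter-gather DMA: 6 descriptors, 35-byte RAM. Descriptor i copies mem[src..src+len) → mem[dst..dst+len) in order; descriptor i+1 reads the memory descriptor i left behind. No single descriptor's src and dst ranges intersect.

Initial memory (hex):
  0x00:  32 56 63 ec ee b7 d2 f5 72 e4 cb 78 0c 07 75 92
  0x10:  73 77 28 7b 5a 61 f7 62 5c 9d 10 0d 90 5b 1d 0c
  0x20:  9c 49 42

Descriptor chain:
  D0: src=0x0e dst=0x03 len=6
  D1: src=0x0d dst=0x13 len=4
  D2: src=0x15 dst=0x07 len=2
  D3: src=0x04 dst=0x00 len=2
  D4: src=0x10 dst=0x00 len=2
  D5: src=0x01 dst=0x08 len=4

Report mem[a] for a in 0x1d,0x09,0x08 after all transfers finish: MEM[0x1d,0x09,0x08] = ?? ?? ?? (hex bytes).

MEM[0x1d,0x09,0x08] = 5b 63 77

[0] 0x0e->0x03 len=6 : 75 92 73 77 28 7b
[1] 0x0d->0x13 len=4 : 07 75 92 73
[2] 0x15->0x07 len=2 : 92 73
[3] 0x04->0x00 len=2 : 92 73
[4] 0x10->0x00 len=2 : 73 77
[5] 0x01->0x08 len=4 : 77 63 75 92
query mem[0x1d]=0x5b, mem[0x09]=0x63, mem[0x08]=0x77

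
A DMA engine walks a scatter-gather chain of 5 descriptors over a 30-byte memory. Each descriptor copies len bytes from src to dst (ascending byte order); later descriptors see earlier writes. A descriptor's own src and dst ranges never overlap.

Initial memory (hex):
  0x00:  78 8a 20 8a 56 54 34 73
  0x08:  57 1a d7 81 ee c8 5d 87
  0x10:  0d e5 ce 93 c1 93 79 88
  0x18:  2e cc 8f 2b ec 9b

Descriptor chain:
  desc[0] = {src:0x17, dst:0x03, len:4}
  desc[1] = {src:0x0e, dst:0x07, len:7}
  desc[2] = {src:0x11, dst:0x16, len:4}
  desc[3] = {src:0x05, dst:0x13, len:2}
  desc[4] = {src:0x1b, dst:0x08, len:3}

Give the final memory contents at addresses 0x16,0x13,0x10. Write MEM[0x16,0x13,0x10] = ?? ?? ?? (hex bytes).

#0 dst[0x03+4] := {0x88,0x2e,0xcc,0x8f}
#1 dst[0x07+7] := {0x5d,0x87,0x0d,0xe5,0xce,0x93,0xc1}
#2 dst[0x16+4] := {0xe5,0xce,0x93,0xc1}
#3 dst[0x13+2] := {0xcc,0x8f}
#4 dst[0x08+3] := {0x2b,0xec,0x9b}
query mem[0x16]=0xe5, mem[0x13]=0xcc, mem[0x10]=0x0d

MEM[0x16,0x13,0x10] = e5 cc 0d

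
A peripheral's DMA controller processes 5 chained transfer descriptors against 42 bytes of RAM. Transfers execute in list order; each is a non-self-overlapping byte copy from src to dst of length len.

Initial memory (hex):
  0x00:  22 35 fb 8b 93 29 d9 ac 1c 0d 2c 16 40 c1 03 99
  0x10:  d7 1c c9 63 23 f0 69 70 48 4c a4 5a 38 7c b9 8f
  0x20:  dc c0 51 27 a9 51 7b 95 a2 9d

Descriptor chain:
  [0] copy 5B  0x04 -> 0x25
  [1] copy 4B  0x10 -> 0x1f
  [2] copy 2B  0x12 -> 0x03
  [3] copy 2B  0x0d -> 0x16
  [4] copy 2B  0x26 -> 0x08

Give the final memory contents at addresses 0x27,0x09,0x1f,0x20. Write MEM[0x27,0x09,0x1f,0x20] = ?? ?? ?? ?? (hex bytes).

  after D0: wrote 5B at 0x25 = 9329d9ac1c
  after D1: wrote 4B at 0x1f = d71cc963
  after D2: wrote 2B at 0x03 = c963
  after D3: wrote 2B at 0x16 = c103
  after D4: wrote 2B at 0x08 = 29d9
query mem[0x27]=0xd9, mem[0x09]=0xd9, mem[0x1f]=0xd7, mem[0x20]=0x1c

MEM[0x27,0x09,0x1f,0x20] = d9 d9 d7 1c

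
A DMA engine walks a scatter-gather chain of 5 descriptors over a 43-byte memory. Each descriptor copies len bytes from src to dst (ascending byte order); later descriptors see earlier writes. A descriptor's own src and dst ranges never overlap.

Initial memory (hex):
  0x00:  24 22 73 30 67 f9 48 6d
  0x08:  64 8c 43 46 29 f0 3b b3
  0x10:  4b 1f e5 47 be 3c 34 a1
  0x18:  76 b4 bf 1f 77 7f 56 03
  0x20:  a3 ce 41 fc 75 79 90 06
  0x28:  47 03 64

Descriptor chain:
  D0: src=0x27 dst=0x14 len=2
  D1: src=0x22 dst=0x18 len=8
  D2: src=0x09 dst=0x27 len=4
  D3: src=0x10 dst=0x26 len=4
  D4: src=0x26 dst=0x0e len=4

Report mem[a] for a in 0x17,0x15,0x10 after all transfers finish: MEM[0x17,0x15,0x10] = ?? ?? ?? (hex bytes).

[0] 0x27->0x14 len=2 : 06 47
[1] 0x22->0x18 len=8 : 41 fc 75 79 90 06 47 03
[2] 0x09->0x27 len=4 : 8c 43 46 29
[3] 0x10->0x26 len=4 : 4b 1f e5 47
[4] 0x26->0x0e len=4 : 4b 1f e5 47
query mem[0x17]=0xa1, mem[0x15]=0x47, mem[0x10]=0xe5

MEM[0x17,0x15,0x10] = a1 47 e5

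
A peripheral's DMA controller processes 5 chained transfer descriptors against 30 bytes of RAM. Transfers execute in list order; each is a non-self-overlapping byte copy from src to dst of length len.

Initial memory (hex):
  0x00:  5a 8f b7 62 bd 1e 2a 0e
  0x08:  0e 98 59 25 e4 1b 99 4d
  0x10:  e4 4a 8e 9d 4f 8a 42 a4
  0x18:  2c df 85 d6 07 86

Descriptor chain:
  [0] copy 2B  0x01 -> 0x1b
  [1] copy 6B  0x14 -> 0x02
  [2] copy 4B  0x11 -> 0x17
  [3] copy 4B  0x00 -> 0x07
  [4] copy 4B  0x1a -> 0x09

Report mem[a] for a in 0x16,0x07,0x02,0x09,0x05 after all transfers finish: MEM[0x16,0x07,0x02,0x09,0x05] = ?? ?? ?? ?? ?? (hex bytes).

MEM[0x16,0x07,0x02,0x09,0x05] = 42 5a 4f 4f a4

#0 dst[0x1b+2] := {0x8f,0xb7}
#1 dst[0x02+6] := {0x4f,0x8a,0x42,0xa4,0x2c,0xdf}
#2 dst[0x17+4] := {0x4a,0x8e,0x9d,0x4f}
#3 dst[0x07+4] := {0x5a,0x8f,0x4f,0x8a}
#4 dst[0x09+4] := {0x4f,0x8f,0xb7,0x86}
query mem[0x16]=0x42, mem[0x07]=0x5a, mem[0x02]=0x4f, mem[0x09]=0x4f, mem[0x05]=0xa4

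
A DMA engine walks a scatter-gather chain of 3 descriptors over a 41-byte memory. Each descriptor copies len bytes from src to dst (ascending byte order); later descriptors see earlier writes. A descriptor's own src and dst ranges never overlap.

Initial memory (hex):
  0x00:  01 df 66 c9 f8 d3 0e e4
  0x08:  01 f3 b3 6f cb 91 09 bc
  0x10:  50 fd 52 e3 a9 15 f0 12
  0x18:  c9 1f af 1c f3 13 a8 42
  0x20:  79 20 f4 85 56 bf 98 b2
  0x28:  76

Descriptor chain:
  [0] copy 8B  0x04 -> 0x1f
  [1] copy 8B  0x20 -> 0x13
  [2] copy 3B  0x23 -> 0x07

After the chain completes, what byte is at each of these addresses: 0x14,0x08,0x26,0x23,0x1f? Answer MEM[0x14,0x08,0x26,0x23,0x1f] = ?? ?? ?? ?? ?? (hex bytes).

[0] 0x04->0x1f len=8 : f8 d3 0e e4 01 f3 b3 6f
[1] 0x20->0x13 len=8 : d3 0e e4 01 f3 b3 6f b2
[2] 0x23->0x07 len=3 : 01 f3 b3
query mem[0x14]=0x0e, mem[0x08]=0xf3, mem[0x26]=0x6f, mem[0x23]=0x01, mem[0x1f]=0xf8

MEM[0x14,0x08,0x26,0x23,0x1f] = 0e f3 6f 01 f8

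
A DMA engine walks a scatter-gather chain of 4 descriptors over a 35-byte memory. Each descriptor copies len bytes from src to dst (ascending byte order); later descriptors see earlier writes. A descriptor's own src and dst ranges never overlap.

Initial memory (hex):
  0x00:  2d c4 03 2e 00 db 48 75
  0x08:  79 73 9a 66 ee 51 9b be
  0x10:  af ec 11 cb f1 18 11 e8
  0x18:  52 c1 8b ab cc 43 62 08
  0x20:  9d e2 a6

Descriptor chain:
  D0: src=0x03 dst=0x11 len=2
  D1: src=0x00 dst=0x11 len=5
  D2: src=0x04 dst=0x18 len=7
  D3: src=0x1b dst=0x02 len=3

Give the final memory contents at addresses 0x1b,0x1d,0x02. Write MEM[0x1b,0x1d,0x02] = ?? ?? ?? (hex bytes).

  after D0: wrote 2B at 0x11 = 2e00
  after D1: wrote 5B at 0x11 = 2dc4032e00
  after D2: wrote 7B at 0x18 = 00db487579739a
  after D3: wrote 3B at 0x02 = 757973
query mem[0x1b]=0x75, mem[0x1d]=0x73, mem[0x02]=0x75

MEM[0x1b,0x1d,0x02] = 75 73 75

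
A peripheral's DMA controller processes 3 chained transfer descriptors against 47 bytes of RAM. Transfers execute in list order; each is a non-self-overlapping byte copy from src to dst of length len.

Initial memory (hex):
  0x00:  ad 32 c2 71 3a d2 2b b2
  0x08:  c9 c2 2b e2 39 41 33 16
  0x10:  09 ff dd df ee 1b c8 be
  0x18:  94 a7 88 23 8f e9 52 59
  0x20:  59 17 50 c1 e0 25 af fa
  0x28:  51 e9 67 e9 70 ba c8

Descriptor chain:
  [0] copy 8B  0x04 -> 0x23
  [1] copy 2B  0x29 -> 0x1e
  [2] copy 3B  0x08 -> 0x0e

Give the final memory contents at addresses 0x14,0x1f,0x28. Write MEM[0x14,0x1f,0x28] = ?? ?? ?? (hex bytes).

MEM[0x14,0x1f,0x28] = ee e2 c2

#0 dst[0x23+8] := {0x3a,0xd2,0x2b,0xb2,0xc9,0xc2,0x2b,0xe2}
#1 dst[0x1e+2] := {0x2b,0xe2}
#2 dst[0x0e+3] := {0xc9,0xc2,0x2b}
query mem[0x14]=0xee, mem[0x1f]=0xe2, mem[0x28]=0xc2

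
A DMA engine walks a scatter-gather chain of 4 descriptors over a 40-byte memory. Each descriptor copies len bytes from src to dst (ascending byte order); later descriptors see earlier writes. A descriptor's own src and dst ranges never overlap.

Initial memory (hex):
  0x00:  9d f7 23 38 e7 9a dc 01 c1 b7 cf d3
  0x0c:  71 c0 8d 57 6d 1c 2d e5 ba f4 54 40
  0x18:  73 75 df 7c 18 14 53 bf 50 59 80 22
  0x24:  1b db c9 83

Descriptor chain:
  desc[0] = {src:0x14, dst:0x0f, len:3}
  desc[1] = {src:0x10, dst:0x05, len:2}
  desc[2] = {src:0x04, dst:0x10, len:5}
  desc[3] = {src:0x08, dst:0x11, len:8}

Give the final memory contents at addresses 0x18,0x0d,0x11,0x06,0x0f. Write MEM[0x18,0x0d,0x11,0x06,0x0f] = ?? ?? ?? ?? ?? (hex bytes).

MEM[0x18,0x0d,0x11,0x06,0x0f] = ba c0 c1 54 ba

[0] 0x14->0x0f len=3 : ba f4 54
[1] 0x10->0x05 len=2 : f4 54
[2] 0x04->0x10 len=5 : e7 f4 54 01 c1
[3] 0x08->0x11 len=8 : c1 b7 cf d3 71 c0 8d ba
query mem[0x18]=0xba, mem[0x0d]=0xc0, mem[0x11]=0xc1, mem[0x06]=0x54, mem[0x0f]=0xba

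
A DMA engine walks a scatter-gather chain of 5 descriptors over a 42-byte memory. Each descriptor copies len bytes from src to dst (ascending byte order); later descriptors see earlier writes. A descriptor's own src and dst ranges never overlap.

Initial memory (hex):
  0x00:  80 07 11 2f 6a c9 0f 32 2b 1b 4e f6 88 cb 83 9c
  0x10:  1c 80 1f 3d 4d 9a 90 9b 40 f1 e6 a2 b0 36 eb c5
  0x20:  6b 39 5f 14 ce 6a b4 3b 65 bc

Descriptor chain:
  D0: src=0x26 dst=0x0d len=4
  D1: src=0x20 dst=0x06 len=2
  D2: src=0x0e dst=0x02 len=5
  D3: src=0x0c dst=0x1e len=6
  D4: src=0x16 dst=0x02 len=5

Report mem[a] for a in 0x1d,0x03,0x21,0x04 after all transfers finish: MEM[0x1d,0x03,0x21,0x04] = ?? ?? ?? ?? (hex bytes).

[0] 0x26->0x0d len=4 : b4 3b 65 bc
[1] 0x20->0x06 len=2 : 6b 39
[2] 0x0e->0x02 len=5 : 3b 65 bc 80 1f
[3] 0x0c->0x1e len=6 : 88 b4 3b 65 bc 80
[4] 0x16->0x02 len=5 : 90 9b 40 f1 e6
query mem[0x1d]=0x36, mem[0x03]=0x9b, mem[0x21]=0x65, mem[0x04]=0x40

MEM[0x1d,0x03,0x21,0x04] = 36 9b 65 40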